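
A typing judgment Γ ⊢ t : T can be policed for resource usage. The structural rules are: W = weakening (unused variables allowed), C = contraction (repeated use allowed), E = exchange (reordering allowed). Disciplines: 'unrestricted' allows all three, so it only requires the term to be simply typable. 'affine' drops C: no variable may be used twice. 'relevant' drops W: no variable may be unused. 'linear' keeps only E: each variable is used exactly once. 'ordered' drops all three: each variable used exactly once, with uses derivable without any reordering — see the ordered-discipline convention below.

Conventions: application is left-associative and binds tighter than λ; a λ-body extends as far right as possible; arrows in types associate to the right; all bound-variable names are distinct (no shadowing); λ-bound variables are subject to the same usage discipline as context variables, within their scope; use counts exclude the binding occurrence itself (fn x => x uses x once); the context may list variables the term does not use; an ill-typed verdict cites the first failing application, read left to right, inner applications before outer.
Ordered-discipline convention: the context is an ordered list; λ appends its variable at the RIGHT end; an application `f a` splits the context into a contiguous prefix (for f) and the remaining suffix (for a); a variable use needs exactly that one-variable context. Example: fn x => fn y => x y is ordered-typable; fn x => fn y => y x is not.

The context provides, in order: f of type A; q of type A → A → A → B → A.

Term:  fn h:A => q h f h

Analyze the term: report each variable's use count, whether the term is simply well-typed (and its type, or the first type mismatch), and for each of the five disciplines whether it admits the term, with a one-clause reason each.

variable uses: f=1, q=1, h [bound]=2
left-to-right use order: q, h, f, h
typing: ✓ — A → B → A
ordered: ✗ — needs contraction — h ×2
linear: ✗ — needs contraction — h ×2
affine: ✗ — needs contraction — h ×2
relevant: ✓ — every one of f, q, h appears
unrestricted: ✓ — well-typed at A → B → A; no restrictions here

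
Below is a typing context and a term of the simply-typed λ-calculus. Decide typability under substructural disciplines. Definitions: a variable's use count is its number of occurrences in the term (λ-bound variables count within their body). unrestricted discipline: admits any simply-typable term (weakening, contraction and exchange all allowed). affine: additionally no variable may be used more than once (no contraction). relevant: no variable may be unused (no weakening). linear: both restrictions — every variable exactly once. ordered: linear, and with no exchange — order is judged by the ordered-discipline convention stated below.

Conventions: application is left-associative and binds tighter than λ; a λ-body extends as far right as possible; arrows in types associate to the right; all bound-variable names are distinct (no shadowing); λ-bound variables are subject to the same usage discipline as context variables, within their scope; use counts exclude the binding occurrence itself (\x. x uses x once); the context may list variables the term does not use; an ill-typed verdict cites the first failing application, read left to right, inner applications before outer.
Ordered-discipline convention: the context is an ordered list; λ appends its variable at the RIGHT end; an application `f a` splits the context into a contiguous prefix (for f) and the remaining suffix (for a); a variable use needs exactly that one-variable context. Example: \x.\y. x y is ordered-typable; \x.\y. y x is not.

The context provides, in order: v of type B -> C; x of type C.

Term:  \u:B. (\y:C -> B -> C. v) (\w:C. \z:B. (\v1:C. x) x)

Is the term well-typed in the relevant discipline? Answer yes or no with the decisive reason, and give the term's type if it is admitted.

no — unused: u, y, w, z, v1 — weakening required
usage: v: 1×, x: 2×, u (λ-bound): 0×, y (λ-bound): 0×, w (λ-bound): 0×, z (λ-bound): 0×, v1 (λ-bound): 0×
left-to-right use order: v, x, x
typing: ✓ — B -> B -> C
per-discipline verdicts: ordered ✗, linear ✗, affine ✗, relevant ✗, unrestricted ✓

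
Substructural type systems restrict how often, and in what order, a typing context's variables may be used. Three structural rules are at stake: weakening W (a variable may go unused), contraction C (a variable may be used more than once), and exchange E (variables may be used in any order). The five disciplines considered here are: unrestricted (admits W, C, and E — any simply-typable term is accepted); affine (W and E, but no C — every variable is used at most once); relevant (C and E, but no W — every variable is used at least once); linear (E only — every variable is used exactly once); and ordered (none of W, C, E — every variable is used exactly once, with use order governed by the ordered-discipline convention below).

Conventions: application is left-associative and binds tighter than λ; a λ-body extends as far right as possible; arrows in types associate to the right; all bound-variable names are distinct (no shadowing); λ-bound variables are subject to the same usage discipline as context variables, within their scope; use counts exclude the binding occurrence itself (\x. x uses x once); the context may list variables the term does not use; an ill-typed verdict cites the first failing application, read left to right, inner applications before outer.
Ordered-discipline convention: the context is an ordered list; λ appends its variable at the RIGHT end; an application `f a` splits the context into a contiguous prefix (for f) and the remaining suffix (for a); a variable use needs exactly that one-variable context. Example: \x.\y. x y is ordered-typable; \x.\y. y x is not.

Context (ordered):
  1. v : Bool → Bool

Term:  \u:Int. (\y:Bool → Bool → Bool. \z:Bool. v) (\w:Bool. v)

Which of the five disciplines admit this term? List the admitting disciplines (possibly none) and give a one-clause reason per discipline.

admitting disciplines: unrestricted
variable uses: v: 2×, u (bound): 0×, y (bound): 0×, z (bound): 0×, w (bound): 0×
use order (left to right): v, v
typing: the term checks, with type Int → Bool → Bool → Bool
ordered: ✗, v ×2 used more than once (contraction); needs weakening: u, y, z, w unused
linear: ✗, v ×2 used more than once (contraction); needs weakening: u, y, z, w unused
affine: ✗, v ×2 used more than once (contraction)
relevant: ✗, needs weakening: u, y, z, w unused
unrestricted: ✓, well-typed at Int → Bool → Bool → Bool; no restrictions here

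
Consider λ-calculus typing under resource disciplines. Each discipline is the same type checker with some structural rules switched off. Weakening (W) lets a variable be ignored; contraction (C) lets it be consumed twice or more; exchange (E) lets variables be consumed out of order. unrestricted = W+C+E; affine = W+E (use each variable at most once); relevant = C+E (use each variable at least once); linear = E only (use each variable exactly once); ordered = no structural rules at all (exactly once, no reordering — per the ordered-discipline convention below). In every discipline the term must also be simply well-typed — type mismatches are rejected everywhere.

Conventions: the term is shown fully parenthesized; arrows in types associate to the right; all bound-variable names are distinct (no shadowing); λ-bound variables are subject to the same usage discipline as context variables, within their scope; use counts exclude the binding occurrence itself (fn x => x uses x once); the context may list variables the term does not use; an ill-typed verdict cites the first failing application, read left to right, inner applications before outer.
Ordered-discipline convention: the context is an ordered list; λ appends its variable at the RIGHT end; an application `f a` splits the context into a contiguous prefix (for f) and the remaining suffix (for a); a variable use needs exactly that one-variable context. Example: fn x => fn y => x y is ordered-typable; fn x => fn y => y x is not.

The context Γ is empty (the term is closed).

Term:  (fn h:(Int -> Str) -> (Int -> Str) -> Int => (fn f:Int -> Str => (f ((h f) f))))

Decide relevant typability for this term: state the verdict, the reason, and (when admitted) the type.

yes — h, f: all used, weakening unneeded; term : ((Int -> Str) -> (Int -> Str) -> Int) -> (Int -> Str) -> Str
usage: h [bound] ×1, f [bound] ×3
use order (left to right): f, h, f, f
typing: ✓ — ((Int -> Str) -> (Int -> Str) -> Int) -> (Int -> Str) -> Str
across the five disciplines: ordered ✗, linear ✗, affine ✗, relevant ✓, unrestricted ✓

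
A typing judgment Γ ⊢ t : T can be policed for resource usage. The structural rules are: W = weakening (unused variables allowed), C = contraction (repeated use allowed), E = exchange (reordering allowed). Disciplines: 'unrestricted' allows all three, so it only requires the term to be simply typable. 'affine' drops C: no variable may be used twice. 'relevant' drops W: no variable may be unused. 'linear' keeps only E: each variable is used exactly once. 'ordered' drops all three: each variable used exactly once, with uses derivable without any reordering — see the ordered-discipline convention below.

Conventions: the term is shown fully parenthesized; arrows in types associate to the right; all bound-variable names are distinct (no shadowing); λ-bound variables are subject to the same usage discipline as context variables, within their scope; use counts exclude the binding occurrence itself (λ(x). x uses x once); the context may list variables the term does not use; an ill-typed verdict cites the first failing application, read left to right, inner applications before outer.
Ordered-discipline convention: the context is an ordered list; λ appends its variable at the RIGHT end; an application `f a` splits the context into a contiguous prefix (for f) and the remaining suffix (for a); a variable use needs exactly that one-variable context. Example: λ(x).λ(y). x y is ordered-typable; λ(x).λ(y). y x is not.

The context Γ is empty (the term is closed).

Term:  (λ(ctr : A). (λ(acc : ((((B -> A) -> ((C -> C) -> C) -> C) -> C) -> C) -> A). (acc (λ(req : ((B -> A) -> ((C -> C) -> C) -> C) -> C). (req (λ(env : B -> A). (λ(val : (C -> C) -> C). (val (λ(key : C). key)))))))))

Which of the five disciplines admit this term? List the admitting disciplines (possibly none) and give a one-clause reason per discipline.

admitted in: affine, unrestricted
variable uses: ctr (λ-bound) ×0, acc (λ-bound) ×1, req (λ-bound) ×1, env (λ-bound) ×0, val (λ-bound) ×1, key (λ-bound) ×1
left-to-right use order: acc, req, val, key
typing: well-typed at A -> (((((B -> A) -> ((C -> C) -> C) -> C) -> C) -> C) -> A) -> A
ordered: ✗ — needs weakening: ctr, env unused
linear: ✗ — needs weakening: ctr, env unused
affine: ✓ — none of ctr, acc, req, env, val, key used more than once
relevant: ✗ — needs weakening: ctr, env unused
unrestricted: ✓ — type-checks (A -> (((((B -> A) -> ((C -> C) -> C) -> C) -> C) -> C) -> A) -> A) and nothing is barred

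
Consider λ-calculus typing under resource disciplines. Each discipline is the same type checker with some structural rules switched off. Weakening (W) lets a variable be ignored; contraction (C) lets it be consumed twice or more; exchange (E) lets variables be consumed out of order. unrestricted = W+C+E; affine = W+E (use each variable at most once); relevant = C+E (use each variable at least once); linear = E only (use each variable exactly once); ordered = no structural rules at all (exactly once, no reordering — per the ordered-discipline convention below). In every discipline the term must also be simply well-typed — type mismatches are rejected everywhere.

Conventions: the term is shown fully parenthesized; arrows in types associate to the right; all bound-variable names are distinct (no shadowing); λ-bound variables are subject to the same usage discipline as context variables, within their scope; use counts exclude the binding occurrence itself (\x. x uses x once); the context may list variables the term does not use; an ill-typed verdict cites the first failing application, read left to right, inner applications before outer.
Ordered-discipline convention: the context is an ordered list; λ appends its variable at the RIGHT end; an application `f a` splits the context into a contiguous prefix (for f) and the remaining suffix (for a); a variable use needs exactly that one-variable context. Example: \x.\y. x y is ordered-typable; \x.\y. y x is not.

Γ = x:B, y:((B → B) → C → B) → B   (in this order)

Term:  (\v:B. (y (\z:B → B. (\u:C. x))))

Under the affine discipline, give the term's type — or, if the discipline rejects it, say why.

term : B → B
use counts: x=1, y=1, v (bound)=0, z (bound)=0, u (bound)=0
use order (left to right): y, x
typing: the term checks, with type B → B
across the five disciplines: ordered ✗ · linear ✗ · affine ✓ · relevant ✗ · unrestricted ✓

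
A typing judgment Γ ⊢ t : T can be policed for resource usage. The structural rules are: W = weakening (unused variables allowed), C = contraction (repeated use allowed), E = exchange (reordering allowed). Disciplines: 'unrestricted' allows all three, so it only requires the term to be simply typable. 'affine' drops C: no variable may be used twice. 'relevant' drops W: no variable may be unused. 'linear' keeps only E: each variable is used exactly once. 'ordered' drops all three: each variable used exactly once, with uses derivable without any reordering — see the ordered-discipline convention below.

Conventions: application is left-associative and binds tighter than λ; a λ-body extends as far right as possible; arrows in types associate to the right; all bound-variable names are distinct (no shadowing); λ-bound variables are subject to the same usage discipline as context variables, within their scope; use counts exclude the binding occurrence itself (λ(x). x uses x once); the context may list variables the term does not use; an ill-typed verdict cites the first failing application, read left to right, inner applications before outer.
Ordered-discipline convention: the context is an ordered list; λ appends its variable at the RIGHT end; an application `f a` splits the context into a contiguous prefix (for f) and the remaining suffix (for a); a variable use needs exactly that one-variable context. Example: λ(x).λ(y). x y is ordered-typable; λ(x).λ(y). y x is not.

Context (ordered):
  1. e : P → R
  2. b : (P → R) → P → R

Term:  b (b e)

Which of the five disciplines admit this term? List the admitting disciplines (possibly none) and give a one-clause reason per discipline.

admitted in: relevant, unrestricted
counts: e: 1, b: 2
uses in reading order: b, b, e
typing: well-typed — term : P → R
ordered: ✗, needs contraction — b ×2
linear: ✗, needs contraction — b ×2
affine: ✗, needs contraction — b ×2
relevant: ✓, e, b: all used, weakening unneeded
unrestricted: ✓, type-checks (P → R) and nothing is barred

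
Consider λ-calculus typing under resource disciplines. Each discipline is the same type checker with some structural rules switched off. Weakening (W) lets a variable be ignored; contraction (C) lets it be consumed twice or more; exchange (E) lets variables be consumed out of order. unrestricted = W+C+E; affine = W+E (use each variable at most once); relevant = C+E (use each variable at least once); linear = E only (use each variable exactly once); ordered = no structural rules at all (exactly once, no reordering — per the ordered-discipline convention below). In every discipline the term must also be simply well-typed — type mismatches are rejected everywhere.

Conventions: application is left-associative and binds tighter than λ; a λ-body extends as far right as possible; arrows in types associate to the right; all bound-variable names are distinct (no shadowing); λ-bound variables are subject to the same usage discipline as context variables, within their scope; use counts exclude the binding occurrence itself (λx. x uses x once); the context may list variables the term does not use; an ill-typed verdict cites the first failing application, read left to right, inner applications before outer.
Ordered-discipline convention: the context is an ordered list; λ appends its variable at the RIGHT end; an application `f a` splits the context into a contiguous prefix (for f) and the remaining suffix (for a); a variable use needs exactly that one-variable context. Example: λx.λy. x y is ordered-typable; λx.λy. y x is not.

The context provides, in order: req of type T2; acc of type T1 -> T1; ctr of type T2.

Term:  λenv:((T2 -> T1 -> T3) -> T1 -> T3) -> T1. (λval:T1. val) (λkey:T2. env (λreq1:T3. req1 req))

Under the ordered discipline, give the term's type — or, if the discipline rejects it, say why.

not well-typed under ordered — the type mismatch rejects it
usage: req: 1×, acc: 0×, ctr: 0×, env [bound]: 1×, val [bound]: 1×, key [bound]: 0×, req1 [bound]: 1×
use order (left to right): val, env, req1, req
typing: ill-typed: non-arrow in function slot: T3
all disciplines: ordered ✗ | linear ✗ | affine ✗ | relevant ✗ | unrestricted ✗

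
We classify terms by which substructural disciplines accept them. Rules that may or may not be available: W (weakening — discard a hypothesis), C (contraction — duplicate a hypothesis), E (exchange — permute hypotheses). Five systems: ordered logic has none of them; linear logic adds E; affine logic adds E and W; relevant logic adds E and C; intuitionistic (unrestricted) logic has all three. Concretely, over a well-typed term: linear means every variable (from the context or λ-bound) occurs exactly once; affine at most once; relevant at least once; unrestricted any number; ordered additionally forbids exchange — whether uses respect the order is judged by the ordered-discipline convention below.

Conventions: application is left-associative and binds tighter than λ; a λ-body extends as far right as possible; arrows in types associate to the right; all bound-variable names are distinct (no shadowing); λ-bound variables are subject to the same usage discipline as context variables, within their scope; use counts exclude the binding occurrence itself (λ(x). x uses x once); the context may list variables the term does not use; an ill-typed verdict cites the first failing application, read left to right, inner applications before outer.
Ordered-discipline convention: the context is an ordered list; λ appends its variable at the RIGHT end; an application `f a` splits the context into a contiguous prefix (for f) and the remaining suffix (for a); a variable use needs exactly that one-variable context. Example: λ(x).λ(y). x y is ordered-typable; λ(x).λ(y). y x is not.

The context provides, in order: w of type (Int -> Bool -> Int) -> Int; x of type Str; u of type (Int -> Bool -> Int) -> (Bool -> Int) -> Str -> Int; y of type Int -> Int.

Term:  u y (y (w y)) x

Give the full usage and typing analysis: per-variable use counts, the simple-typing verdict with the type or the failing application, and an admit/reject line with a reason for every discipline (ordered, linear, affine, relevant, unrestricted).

use counts: w: 1, x: 1, u: 1, y: 3
order of uses: u, y, y, w, y, x
typing: ill-typed: an application expects Int -> Bool -> Int but receives Int -> Int
ordered ✗ (a type mismatch blocks all five)
linear ✗ (the type mismatch rejects it)
affine ✗ (not simply typable)
relevant ✗ (fails simple typing)
unrestricted ✗ (a type mismatch blocks all five)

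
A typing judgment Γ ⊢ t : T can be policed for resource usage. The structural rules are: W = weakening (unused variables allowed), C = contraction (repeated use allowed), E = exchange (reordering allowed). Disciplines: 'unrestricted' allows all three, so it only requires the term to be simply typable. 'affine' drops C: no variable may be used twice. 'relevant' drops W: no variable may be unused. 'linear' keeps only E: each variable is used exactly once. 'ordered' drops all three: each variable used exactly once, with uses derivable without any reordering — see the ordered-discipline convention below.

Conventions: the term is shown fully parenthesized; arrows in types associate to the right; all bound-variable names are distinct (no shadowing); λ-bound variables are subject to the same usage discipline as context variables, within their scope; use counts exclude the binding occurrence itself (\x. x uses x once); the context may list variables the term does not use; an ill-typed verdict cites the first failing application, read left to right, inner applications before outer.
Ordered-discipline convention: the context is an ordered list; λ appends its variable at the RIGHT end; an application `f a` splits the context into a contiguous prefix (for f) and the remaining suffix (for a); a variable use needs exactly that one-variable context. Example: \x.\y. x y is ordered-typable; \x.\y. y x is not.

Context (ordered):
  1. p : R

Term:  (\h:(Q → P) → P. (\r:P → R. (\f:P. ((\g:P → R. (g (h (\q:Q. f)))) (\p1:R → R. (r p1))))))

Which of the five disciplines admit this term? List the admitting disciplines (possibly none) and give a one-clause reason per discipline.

admitting disciplines: none
counts: p: 0; h (λ-bound): 1; r (λ-bound): 1; f (λ-bound): 1; g (λ-bound): 1; q (λ-bound): 0; p1 (λ-bound): 1
left-to-right use order: g, h, f, r, p1
typing: ill-typed: an application expects P but receives R → R
ordered: ✗ — fails simple typing
linear: ✗ — a type mismatch blocks all five
affine: ✗ — the type mismatch rejects it
relevant: ✗ — not simply typable
unrestricted: ✗ — fails simple typing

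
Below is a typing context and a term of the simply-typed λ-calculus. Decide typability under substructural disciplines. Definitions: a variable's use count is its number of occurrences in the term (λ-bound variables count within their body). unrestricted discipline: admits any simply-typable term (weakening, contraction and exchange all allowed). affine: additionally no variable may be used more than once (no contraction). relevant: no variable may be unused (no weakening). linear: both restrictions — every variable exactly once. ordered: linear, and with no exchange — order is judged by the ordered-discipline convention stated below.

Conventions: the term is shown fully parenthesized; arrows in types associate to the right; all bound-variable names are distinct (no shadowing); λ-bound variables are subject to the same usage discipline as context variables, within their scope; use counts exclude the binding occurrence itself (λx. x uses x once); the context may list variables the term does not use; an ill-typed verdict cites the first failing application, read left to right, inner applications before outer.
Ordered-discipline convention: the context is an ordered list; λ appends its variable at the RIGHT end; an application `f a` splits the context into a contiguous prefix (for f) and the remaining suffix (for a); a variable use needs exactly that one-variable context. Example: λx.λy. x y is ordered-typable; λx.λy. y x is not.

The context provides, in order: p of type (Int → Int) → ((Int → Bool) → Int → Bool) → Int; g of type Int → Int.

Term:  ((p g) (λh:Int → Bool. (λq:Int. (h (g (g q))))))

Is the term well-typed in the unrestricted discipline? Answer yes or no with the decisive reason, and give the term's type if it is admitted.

yes — type-checks (Int) and nothing is barred; term : Int
counts: p=1; g=3; h (bound)=1; q (bound)=1
left-to-right use order: p, g, h, g, g, q
typing: ✓ — Int
across the five disciplines: ordered ✗, linear ✗, affine ✗, relevant ✓, unrestricted ✓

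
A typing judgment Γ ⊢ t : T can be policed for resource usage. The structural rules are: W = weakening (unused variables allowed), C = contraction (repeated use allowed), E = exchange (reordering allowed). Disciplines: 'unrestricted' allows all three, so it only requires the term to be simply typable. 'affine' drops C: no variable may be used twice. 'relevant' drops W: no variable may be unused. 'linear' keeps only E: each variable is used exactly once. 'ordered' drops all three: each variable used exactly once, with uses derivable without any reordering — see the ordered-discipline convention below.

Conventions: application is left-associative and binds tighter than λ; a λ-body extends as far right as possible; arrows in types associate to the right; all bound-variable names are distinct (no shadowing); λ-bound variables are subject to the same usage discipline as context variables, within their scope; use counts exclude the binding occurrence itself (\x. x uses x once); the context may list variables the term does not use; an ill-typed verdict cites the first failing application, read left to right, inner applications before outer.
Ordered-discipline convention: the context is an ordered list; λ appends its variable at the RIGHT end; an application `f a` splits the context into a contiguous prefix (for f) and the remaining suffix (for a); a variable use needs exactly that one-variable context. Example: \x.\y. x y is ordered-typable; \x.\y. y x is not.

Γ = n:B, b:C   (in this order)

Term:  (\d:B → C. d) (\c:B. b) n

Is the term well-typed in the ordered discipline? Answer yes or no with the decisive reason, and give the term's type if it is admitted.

no — needs weakening: c unused
usage: n: 1, b: 1, d (λ-bound): 1, c (λ-bound): 0
uses in reading order: d, b, n
typing: well-typed — term : C
summary: ordered ✗, linear ✗, affine ✓, relevant ✗, unrestricted ✓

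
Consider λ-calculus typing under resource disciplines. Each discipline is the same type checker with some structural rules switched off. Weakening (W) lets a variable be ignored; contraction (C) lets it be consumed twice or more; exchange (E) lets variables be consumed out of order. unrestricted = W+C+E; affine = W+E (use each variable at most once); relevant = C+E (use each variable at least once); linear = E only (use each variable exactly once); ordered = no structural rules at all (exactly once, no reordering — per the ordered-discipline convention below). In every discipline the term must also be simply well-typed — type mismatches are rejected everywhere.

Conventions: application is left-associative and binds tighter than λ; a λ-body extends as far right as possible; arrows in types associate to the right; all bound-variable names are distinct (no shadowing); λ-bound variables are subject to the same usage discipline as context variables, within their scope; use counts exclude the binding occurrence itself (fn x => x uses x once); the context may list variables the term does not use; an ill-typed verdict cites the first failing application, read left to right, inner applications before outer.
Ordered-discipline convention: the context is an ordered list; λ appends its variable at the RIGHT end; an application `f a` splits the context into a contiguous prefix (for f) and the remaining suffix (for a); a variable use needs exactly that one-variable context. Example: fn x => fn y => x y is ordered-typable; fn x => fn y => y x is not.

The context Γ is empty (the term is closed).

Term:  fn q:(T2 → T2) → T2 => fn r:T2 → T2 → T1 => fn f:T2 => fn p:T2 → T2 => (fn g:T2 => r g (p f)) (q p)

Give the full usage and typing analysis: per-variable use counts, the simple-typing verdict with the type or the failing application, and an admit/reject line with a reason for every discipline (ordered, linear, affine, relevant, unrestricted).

use counts: q (bound)=1, r (bound)=1, f (bound)=1, p (bound)=2, g (bound)=1
order of uses: r, g, p, f, q, p
typing: well-typed — term : ((T2 → T2) → T2) → (T2 → T2 → T1) → T2 → (T2 → T2) → T1
ordered ✗ (repeated use of p ×2)
linear ✗ (repeated use of p ×2)
affine ✗ (repeated use of p ×2)
relevant ✓ (none of q, r, f, p, g goes unused)
unrestricted ✓ (simply typable at ((T2 → T2) → T2) → (T2 → T2 → T1) → T2 → (T2 → T2) → T1; W, C, E all held)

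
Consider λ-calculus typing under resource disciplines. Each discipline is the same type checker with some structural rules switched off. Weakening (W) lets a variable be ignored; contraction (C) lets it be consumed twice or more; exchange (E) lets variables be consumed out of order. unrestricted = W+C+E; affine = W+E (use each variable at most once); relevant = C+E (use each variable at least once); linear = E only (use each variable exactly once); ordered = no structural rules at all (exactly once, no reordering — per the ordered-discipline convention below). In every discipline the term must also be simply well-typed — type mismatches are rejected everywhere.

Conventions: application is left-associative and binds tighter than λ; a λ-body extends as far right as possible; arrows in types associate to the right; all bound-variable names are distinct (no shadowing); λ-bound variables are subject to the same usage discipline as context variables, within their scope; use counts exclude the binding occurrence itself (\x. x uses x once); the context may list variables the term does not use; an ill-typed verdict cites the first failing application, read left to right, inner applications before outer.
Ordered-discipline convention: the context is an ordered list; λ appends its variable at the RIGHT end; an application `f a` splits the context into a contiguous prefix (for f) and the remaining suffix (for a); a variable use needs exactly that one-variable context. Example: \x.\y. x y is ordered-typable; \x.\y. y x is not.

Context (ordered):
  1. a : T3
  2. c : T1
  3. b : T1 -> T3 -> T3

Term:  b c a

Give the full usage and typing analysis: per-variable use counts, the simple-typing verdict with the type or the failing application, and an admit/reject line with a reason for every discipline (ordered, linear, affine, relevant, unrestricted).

usage: a: 1, c: 1, b: 1
use order (left to right): b, c, a
typing: well-typed at T3
ordered ✗ (no ordered split (uses run b, c, a))
linear ✓ (exactly-once usage across a, c, b)
affine ✓ (none of a, c, b used more than once)
relevant ✓ (a, c, b: all used, weakening unneeded)
unrestricted ✓ (simply typable at T3; W, C, E all held)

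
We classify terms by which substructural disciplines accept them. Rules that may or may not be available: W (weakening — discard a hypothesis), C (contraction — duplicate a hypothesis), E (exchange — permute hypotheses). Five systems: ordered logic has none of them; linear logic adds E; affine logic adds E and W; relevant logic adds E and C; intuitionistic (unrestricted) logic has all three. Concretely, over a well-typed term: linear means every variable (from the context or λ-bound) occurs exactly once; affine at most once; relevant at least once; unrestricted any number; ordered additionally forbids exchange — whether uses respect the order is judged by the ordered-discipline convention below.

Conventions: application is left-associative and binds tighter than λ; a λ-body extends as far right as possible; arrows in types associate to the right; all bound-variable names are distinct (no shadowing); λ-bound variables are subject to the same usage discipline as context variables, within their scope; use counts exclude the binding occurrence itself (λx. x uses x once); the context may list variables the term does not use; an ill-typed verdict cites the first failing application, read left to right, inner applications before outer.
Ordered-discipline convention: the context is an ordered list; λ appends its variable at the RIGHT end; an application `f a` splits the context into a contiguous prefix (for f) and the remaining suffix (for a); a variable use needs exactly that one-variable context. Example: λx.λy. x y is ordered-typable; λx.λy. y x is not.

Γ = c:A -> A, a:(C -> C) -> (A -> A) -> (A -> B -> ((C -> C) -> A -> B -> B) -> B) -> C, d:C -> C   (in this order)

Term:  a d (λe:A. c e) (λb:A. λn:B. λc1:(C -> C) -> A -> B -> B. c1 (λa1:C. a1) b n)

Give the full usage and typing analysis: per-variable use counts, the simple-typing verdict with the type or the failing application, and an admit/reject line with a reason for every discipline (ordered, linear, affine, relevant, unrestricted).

counts: c: 1; a: 1; d: 1; e (bound): 1; b (bound): 1; n (bound): 1; c1 (bound): 1; a1 (bound): 1
use order (left to right): a, d, c, e, c1, a1, b, n
typing: ✓ — C
ordered: ✗, no contiguous prefix/suffix split fits a, d, c, e, c1, a1, b, n
linear: ✓, exactly-once usage across c, a, d, e, b, n, c1, a1
affine: ✓, none of c, a, d, e, b, n, c1, a1 used more than once
relevant: ✓, every one of c, a, d, e, b, n, c1, a1 appears
unrestricted: ✓, well-typed at C; no restrictions here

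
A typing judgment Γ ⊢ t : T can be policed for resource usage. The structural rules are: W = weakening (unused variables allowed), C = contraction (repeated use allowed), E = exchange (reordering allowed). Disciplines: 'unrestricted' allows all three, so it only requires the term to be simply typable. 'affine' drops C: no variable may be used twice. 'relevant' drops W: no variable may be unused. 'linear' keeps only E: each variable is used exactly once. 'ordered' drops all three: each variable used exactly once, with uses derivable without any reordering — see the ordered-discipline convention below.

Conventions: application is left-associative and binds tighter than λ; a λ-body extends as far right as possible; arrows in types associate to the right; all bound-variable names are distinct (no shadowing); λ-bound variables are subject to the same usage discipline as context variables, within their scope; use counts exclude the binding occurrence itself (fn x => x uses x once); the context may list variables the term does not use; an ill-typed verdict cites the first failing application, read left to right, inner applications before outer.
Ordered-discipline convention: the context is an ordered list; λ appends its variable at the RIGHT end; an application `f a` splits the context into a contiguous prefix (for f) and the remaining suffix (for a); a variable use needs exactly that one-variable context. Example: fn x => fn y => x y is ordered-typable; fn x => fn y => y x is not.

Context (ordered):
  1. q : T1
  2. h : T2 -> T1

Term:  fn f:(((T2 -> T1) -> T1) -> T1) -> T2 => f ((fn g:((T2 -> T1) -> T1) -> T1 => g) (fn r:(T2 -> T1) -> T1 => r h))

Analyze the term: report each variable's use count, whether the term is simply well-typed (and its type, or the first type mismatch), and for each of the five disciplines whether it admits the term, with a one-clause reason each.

variable uses: q=0, h=1, f (λ-bound)=1, g (λ-bound)=1, r (λ-bound)=1
uses in reading order: f, g, r, h
typing: the term checks, with type ((((T2 -> T1) -> T1) -> T1) -> T2) -> T2
ordered ✗ (needs weakening: q unused)
linear ✗ (needs weakening: q unused)
affine ✓ (q, h, f, g, r: no repeats, contraction unneeded)
relevant ✗ (needs weakening: q unused)
unrestricted ✓ (type-checks (((((T2 -> T1) -> T1) -> T1) -> T2) -> T2) and nothing is barred)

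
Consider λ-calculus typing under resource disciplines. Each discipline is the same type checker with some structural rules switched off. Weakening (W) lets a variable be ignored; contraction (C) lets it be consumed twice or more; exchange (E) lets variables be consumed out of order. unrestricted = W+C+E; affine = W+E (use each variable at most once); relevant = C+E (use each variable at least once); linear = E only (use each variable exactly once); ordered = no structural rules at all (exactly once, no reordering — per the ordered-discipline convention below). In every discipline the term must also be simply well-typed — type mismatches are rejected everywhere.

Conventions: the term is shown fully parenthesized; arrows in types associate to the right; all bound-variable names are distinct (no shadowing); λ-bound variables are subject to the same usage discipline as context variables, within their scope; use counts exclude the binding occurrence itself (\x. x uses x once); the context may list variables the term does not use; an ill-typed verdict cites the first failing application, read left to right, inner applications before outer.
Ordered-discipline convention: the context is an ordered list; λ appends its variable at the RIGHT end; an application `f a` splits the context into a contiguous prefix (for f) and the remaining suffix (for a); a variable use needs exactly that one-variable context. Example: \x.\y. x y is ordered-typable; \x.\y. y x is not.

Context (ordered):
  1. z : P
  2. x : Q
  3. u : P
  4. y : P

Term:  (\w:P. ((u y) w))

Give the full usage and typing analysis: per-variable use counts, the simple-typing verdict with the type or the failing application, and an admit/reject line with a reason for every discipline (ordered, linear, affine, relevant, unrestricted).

usage: z ×0, x ×0, u ×1, y ×1, w (λ-bound) ×1
order of uses: u, y, w
typing: ill-typed: non-function type P applied to an argument
ordered: ✗ — a type mismatch blocks all five
linear: ✗ — the type mismatch rejects it
affine: ✗ — not simply typable
relevant: ✗ — fails simple typing
unrestricted: ✗ — a type mismatch blocks all five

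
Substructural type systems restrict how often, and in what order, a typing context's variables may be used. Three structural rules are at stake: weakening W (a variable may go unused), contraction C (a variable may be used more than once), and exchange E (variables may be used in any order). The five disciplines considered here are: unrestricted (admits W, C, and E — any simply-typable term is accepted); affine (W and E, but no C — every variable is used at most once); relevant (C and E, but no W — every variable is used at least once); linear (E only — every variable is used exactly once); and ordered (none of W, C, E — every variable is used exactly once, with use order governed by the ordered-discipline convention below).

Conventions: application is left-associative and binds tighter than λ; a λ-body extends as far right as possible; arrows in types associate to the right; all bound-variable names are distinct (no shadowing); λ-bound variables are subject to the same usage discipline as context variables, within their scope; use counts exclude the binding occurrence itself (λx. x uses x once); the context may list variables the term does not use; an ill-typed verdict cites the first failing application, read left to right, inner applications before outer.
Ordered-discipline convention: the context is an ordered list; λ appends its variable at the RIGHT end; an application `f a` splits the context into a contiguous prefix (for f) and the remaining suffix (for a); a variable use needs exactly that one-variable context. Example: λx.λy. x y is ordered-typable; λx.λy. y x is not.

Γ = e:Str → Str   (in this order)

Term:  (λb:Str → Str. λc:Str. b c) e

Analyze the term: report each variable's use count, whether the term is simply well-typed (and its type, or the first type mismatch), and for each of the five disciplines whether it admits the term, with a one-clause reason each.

counts: e: 1; b (bound): 1; c (bound): 1
uses in reading order: b, c, e
typing: the term checks, with type Str → Str
ordered: ✓ — e, b, c once each; derivable with no W/C/E
linear: ✓ — each of e, b, c used exactly once
affine: ✓ — none of e, b, c used more than once
relevant: ✓ — e, b, c: all used, weakening unneeded
unrestricted: ✓ — typability at Str → Str is all that's needed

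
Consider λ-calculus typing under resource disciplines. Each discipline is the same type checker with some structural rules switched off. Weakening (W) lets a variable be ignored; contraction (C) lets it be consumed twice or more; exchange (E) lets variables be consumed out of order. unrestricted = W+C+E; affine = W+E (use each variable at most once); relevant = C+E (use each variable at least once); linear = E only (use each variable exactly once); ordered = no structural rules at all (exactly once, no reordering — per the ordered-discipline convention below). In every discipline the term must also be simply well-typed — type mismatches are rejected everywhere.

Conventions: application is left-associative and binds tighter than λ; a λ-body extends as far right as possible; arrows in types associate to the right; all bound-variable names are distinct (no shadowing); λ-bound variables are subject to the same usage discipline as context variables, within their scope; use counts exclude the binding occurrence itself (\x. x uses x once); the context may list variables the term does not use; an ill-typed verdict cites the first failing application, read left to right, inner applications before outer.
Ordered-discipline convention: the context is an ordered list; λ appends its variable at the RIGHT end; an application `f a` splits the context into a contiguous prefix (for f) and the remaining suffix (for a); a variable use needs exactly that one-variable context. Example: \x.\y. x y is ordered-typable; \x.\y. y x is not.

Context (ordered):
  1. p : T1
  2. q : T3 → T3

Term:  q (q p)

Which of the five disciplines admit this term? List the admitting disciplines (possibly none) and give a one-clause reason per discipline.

admitting disciplines: none
counts: p ×1, q ×2
uses in reading order: q, q, p
typing: ill-typed: an application expects T3 but receives T1
ordered: ✗, a type mismatch blocks all five
linear: ✗, the type mismatch rejects it
affine: ✗, not simply typable
relevant: ✗, fails simple typing
unrestricted: ✗, a type mismatch blocks all five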